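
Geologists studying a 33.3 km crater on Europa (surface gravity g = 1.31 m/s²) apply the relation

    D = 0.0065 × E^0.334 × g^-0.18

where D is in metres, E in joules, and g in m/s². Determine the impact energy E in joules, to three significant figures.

Rearranging: E = [D / (0.0065 · g^-0.18)]^(1/0.334).
D = 33300 m.
g^-0.18 = 1.31^-0.18 = 0.9526
D / (0.0065 × 0.9526) = 33300 / (6.192 × 10^-3) = 5.378 × 10^6
E = (5.378 × 10^6)^2.994 = 1.417 × 10^20 J

E ≈ 1.42 × 10^20 J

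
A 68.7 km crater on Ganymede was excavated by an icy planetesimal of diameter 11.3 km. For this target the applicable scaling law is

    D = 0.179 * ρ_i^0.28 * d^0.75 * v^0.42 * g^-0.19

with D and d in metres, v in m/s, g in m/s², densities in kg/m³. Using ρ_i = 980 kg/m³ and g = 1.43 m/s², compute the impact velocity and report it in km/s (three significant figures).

v ≈ 13.6 km/s

Rearranging for v: v = [D / (0.179 · 980^0.28 · 11300^0.75 · 1.43^-0.19)]^(1/0.42).
D = 68700 m.
980^0.28 = 6.879
11300^0.75 = 1096
1.43^-0.19 = 0.9343
Denominator = 0.179 × 6.879 × 1096 × 0.9343 = 1261
D / 1261 = 68700 / 1261 = 54.48
v = 54.48^(1/0.42) = 54.48^2.381 = 13614 m/s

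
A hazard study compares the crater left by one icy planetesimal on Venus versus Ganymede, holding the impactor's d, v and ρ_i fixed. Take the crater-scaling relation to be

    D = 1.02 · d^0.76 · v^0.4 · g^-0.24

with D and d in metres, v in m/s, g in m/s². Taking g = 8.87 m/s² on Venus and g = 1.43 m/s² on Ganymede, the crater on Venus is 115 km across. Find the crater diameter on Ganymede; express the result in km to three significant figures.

D ≈ 178 km

All impactor-dependent factors cancel in the ratio, leaving D_Ganymede/D_Venus = (g_Ganymede/g_Venus)^-0.24.
(1.43/8.87)^-0.24 = 0.1612^-0.24 = 1.550
D_Ganymede = 1.550 × 115 km = 178 km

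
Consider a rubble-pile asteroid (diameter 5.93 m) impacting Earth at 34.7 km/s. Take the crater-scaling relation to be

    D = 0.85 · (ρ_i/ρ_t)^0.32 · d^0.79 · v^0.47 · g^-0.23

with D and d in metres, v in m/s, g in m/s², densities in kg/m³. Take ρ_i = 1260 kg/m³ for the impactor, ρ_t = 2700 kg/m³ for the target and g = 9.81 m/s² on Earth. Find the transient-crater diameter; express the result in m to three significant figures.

In SI units: v = 34700 m/s.
(ρ_i/ρ_t)^0.32 = (1260/2700)^0.32 = 0.7836
d^0.79 = 5.93^0.79 = 4.080
v^0.47 = 34700^0.47 = 136.1
g^-0.23 = 9.81^-0.23 = 0.5914
D = 0.85 × 0.7836 × 4.080 × 136.1 × 0.5914 = 218.7 m

D ≈ 219 m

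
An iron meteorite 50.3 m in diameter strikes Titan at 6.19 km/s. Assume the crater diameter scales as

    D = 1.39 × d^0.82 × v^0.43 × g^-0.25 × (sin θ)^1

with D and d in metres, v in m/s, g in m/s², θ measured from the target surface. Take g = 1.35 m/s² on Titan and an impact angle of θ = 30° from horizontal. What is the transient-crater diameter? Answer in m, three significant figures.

D ≈ 684 m

In SI units: v = 6190 m/s.
d^0.82 = 50.3^0.82 = 24.85
v^0.43 = 6190^0.43 = 42.70
g^-0.25 = 1.35^-0.25 = 0.9277
(sin 30°)^1 = 0.5000^1 = 0.5000
D = 1.39 × 24.85 × 42.70 × 0.9277 × 0.5000 = 684.1 m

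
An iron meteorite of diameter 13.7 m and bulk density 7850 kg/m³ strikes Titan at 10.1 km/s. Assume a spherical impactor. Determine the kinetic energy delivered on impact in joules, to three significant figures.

E ≈ 5.39 × 10^14 J

v = 10100 m/s.
Mass m = (π/6) ρ d³ = (π/6) × 7850 × (13.7)³ = 1.057 × 10^7 kg
E = ½ m v² = 0.5 × 1.057 × 10^7 × (10100)² = 5.391 × 10^14 J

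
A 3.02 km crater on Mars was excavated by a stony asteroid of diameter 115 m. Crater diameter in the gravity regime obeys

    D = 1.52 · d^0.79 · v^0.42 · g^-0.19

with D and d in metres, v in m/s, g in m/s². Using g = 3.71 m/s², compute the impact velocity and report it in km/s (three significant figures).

v ≈ 17.2 km/s

Rearranging for v: v = [D / (1.52 · 115^0.79 · 3.71^-0.19)]^(1/0.42).
D = 3020 m.
115^0.79 = 42.46
3.71^-0.19 = 0.7795
Denominator = 1.52 × 42.46 × 0.7795 = 50.31
D / 50.31 = 3020 / 50.31 = 60.03
v = 60.03^(1/0.42) = 60.03^2.381 = 17151 m/s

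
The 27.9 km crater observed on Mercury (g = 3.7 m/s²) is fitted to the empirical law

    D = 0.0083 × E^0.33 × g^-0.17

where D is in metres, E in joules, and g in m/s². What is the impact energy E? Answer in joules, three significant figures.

Rearranging: E = [D / (0.0083 · g^-0.17)]^(1/0.33).
D = 27900 m.
g^-0.17 = 3.7^-0.17 = 0.8006
D / (0.0083 × 0.8006) = 27900 / (6.645 × 10^-3) = 4.199 × 10^6
E = (4.199 × 10^6)^3.0303 = 1.175 × 10^20 J

E ≈ 1.18 × 10^20 J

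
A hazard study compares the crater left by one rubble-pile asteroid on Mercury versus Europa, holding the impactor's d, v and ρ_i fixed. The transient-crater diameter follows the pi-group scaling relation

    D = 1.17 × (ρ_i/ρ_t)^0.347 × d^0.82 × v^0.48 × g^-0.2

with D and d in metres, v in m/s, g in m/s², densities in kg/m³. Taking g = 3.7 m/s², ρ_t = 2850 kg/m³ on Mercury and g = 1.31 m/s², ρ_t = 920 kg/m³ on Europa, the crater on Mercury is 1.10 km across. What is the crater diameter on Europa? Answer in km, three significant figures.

The impactor-only factors (d, v, ρ_i) cancel in the ratio, leaving D_Europa/D_Mercury = (g_Europa/g_Mercury)^-0.2 · (ρ_t,Mercury/ρ_t,Europa)^0.347.
(1.31/3.7)^-0.2 = 0.3541^-0.2 = 1.231
(2850/920)^0.347 = 3.098^0.347 = 1.480
Ratio = 1.231 × 1.480 = 1.822
D_Europa = 1.822 × 1.10 km = 2.00 km

D ≈ 2.00 km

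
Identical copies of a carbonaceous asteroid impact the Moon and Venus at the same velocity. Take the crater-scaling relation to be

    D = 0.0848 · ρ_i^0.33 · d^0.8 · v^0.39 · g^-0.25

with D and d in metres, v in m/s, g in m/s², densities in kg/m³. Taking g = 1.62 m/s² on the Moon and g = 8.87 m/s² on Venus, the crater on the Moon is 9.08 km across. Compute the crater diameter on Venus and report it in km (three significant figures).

D ≈ 5.94 km

All impactor-dependent factors cancel in the ratio, leaving D_Venus/D_Moon = (g_Venus/g_Moon)^-0.25.
(8.87/1.62)^-0.25 = 5.475^-0.25 = 0.6537
D_Venus = 0.6537 × 9.08 km = 5.94 km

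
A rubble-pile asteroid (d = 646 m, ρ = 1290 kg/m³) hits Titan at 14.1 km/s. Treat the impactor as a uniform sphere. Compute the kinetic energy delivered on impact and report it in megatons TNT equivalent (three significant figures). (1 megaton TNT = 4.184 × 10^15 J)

v = 14100 m/s.
Mass m = (π/6) ρ d³ = (π/6) × 1290 × (646)³ = 1.821 × 10^11 kg
E = ½ m v² = 0.5 × 1.821 × 10^11 × (14100)² = 1.810 × 10^19 J
   = 1.810 × 10^19 / 4.184×10^15 = 4326 Mt

E ≈ 4330 Mt TNT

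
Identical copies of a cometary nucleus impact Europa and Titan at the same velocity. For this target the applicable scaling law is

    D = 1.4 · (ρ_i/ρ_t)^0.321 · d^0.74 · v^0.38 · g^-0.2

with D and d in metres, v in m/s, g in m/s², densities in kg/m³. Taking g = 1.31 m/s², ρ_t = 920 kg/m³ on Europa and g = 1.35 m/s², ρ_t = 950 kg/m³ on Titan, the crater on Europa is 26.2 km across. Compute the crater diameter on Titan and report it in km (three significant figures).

The impactor-only factors (d, v, ρ_i) cancel in the ratio, leaving D_Titan/D_Europa = (g_Titan/g_Europa)^-0.2 · (ρ_t,Europa/ρ_t,Titan)^0.321.
(1.35/1.31)^-0.2 = 1.031^-0.2 = 0.9939
(920/950)^0.321 = 0.9684^0.321 = 0.9897
Ratio = 0.9939 × 0.9897 = 0.9837
D_Titan = 0.9837 × 26.2 km = 25.8 km

D ≈ 25.8 km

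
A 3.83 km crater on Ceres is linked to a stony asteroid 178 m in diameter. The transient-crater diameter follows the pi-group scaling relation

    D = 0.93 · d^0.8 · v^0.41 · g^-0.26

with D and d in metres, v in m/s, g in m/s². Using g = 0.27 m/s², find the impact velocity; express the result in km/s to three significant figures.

v ≈ 11.6 km/s

Rearranging for v: v = [D / (0.93 · 178^0.8 · 0.27^-0.26)]^(1/0.41).
D = 3830 m.
178^0.8 = 63.14
0.27^-0.26 = 1.406
Denominator = 0.93 × 63.14 × 1.406 = 82.56
D / 82.56 = 3830 / 82.56 = 46.39
v = 46.39^(1/0.41) = 46.39^2.439 = 11599 m/s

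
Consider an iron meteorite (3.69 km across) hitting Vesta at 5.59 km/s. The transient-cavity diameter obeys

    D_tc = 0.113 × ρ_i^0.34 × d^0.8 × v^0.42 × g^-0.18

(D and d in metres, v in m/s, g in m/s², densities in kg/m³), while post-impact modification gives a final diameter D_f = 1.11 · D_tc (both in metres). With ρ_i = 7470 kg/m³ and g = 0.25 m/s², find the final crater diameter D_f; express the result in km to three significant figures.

In SI: d = 3690 m, v = 5590 m/s.
ρ_i^0.34 = 7470^0.34 = 20.75
d^0.8 = 3690^0.8 = 713.9
v^0.42 = 5590^0.42 = 37.49
g^-0.18 = 0.25^-0.18 = 1.283
D_tc = 0.113 × 20.75 × 713.9 × 37.49 × 1.283 = 80510 m
D_f = 1.11 × 80510 = 89366 m
     = 89.37 km

D_f ≈ 89.4 km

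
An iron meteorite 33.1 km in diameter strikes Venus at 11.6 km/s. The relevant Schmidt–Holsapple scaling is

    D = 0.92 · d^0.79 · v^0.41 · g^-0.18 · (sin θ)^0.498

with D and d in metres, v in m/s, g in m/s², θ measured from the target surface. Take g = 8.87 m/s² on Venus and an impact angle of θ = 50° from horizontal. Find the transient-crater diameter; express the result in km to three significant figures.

In SI units: d = 33100 m, v = 11600 m/s.
d^0.79 = 33100^0.79 = 3721
v^0.41 = 11600^0.41 = 46.39
g^-0.18 = 8.87^-0.18 = 0.6751
(sin 50°)^0.498 = 0.7660^0.498 = 0.8757
D = 0.92 × 3721 × 46.39 × 0.6751 × 0.8757 = 93885 m
   = 93.88 km

D ≈ 93.9 km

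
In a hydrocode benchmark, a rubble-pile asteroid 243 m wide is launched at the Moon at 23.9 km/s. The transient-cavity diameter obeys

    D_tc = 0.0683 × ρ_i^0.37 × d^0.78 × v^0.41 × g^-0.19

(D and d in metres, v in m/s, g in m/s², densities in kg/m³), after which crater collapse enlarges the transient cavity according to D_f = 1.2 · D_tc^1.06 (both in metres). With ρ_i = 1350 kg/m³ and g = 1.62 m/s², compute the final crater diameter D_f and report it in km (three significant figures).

v = 23900 m/s.
ρ_i^0.37 = 1350^0.37 = 14.40
d^0.78 = 243^0.78 = 72.57
v^0.41 = 23900^0.41 = 62.39
g^-0.19 = 1.62^-0.19 = 0.9124
D_tc = 0.0683 × 14.40 × 72.57 × 62.39 × 0.9124 = 4063 m
D_f = 1.2 × (4063)^1.06 = 8027 m
     = 8.027 km

D_f ≈ 8.03 km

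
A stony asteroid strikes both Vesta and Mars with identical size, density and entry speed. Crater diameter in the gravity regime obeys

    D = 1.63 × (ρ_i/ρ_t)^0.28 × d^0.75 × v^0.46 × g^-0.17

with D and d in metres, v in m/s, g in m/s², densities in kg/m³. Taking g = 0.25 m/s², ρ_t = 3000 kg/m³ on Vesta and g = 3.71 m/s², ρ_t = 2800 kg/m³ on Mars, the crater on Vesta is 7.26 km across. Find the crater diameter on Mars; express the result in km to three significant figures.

D ≈ 4.68 km

The impactor-only factors (d, v, ρ_i) cancel in the ratio, leaving D_Mars/D_Vesta = (g_Mars/g_Vesta)^-0.17 · (ρ_t,Vesta/ρ_t,Mars)^0.28.
(3.71/0.25)^-0.17 = 14.84^-0.17 = 0.6322
(3000/2800)^0.28 = 1.071^0.28 = 1.019
Ratio = 0.6322 × 1.019 = 0.6442
D_Mars = 0.6442 × 7.26 km = 4.68 km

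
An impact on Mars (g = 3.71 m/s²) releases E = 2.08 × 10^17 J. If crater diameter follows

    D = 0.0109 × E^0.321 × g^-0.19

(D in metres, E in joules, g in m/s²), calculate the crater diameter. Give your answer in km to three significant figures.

D ≈ 3.08 km

E^0.321 = (2.08 × 10^17)^0.321 = 3.623 × 10^5
g^-0.19 = 3.71^-0.19 = 0.7795
D = 0.0109 × 3.623 × 10^5 × 0.7795 = 3078 m
   = 3.078 km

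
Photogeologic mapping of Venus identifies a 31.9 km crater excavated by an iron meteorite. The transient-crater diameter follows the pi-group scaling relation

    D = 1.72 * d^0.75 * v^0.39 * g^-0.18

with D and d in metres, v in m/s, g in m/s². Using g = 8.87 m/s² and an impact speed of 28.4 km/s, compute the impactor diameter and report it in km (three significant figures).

Rearranging for d: d = [D / (1.72 · 28400^0.39 · 8.87^-0.18)]^(1/0.75).
D = 31900 m.
28400^0.39 = 54.55
8.87^-0.18 = 0.6751
Denominator = 1.72 × 54.55 × 0.6751 = 63.34
D / 63.34 = 31900 / 63.34 = 503.6
d = 503.6^(1/0.75) = 503.6^1.3333 = 4006 m

d ≈ 4.01 km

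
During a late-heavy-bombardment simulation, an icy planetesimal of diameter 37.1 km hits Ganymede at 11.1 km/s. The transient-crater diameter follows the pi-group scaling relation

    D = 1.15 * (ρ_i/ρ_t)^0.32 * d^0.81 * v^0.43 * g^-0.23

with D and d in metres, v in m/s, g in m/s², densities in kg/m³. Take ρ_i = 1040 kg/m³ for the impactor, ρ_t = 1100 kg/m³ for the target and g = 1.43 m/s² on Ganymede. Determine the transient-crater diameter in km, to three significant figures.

In SI units: d = 37100 m, v = 11100 m/s.
(ρ_i/ρ_t)^0.32 = (1040/1100)^0.32 = 0.9822
d^0.81 = 37100^0.81 = 5026
v^0.43 = 11100^0.43 = 54.89
g^-0.23 = 1.43^-0.23 = 0.9210
D = 1.15 × 0.9822 × 5026 × 54.89 × 0.9210 = 2.870 × 10^5 m
   = 287.0 km

D ≈ 287 km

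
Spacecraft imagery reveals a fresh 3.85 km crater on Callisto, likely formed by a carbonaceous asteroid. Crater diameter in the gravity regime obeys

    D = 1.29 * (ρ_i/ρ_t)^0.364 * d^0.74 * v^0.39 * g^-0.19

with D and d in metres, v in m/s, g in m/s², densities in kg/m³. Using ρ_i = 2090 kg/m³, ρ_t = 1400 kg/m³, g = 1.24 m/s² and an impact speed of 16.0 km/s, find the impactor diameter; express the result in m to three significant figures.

d ≈ 262 m

Rearranging for d: d = [D / (1.29 · (2090/1400)^0.364 · 16000^0.39 · 1.24^-0.19)]^(1/0.74).
D = 3850 m.
(2090/1400)^0.364 = 1.157
16000^0.39 = 43.61
1.24^-0.19 = 0.9600
Denominator = 1.29 × 1.157 × 43.61 × 0.9600 = 62.49
D / 62.49 = 3850 / 62.49 = 61.61
d = 61.61^(1/0.74) = 61.61^1.3514 = 262.1 m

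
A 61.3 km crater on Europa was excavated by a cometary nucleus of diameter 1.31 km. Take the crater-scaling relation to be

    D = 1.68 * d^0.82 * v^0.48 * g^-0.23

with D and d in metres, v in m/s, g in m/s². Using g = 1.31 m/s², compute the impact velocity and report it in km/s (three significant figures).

v ≈ 17.2 km/s

Rearranging for v: v = [D / (1.68 · 1310^0.82 · 1.31^-0.23)]^(1/0.48).
D = 61300 m.
1310^0.82 = 359.9
1.31^-0.23 = 0.9398
Denominator = 1.68 × 359.9 × 0.9398 = 568.2
D / 568.2 = 61300 / 568.2 = 107.9
v = 107.9^(1/0.48) = 107.9^2.0833 = 17195 m/s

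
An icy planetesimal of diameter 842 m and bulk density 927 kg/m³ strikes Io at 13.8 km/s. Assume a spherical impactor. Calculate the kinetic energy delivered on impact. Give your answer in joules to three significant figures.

v = 13800 m/s.
Mass m = (π/6) ρ d³ = (π/6) × 927 × (842)³ = 2.897 × 10^11 kg
E = ½ m v² = 0.5 × 2.897 × 10^11 × (13800)² = 2.759 × 10^19 J

E ≈ 2.76 × 10^19 J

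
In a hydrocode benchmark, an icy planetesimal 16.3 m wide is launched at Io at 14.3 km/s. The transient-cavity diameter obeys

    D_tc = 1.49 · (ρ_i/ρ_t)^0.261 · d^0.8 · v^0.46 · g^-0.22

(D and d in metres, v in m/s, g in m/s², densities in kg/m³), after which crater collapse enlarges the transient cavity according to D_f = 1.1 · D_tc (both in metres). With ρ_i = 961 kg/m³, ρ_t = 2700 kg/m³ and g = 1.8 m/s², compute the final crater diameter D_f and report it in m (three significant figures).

D_f ≈ 837 m

v = 14300 m/s.
(ρ_i/ρ_t)^0.261 = (961/2700)^0.261 = 0.7637
d^0.8 = 16.3^0.8 = 9.327
v^0.46 = 14300^0.46 = 81.56
g^-0.22 = 1.8^-0.22 = 0.8787
D_tc = 1.49 × 0.7637 × 9.327 × 81.56 × 0.8787 = 760.6 m
D_f = 1.1 × 760.6 = 836.7 m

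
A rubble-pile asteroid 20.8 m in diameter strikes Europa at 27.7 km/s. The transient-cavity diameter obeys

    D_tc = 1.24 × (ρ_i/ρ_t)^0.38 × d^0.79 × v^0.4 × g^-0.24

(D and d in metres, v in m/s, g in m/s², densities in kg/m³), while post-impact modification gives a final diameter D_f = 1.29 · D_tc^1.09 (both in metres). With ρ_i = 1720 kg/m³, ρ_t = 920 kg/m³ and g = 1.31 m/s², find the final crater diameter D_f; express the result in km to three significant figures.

D_f ≈ 2.32 km

v = 27700 m/s.
(ρ_i/ρ_t)^0.38 = (1720/920)^0.38 = 1.268
d^0.79 = 20.8^0.79 = 11.00
v^0.4 = 27700^0.4 = 59.84
g^-0.24 = 1.31^-0.24 = 0.9372
D_tc = 1.24 × 1.268 × 11.00 × 59.84 × 0.9372 = 970.0 m
D_f = 1.29 × (970.0)^1.09 = 2324 m
     = 2.324 km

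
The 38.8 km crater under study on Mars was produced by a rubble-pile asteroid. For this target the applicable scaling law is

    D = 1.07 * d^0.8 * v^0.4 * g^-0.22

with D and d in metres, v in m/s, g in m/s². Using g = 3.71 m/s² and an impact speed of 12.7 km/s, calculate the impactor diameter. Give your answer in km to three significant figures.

d ≈ 6.37 km

Rearranging for d: d = [D / (1.07 · 12700^0.4 · 3.71^-0.22)]^(1/0.8).
D = 38800 m.
12700^0.4 = 43.80
3.71^-0.22 = 0.7494
Denominator = 1.07 × 43.80 × 0.7494 = 35.12
D / 35.12 = 38800 / 35.12 = 1105
d = 1105^(1/0.8) = 1105^1.25 = 6371 m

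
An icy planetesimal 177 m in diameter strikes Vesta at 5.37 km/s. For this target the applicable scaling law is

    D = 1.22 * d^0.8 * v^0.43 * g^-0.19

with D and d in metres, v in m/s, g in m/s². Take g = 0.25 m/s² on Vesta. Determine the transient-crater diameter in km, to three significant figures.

In SI units: v = 5370 m/s.
d^0.8 = 177^0.8 = 62.86
v^0.43 = 5370^0.43 = 40.17
g^-0.19 = 0.25^-0.19 = 1.301
D = 1.22 × 62.86 × 40.17 × 1.301 = 4008 m
   = 4.008 km

D ≈ 4.01 km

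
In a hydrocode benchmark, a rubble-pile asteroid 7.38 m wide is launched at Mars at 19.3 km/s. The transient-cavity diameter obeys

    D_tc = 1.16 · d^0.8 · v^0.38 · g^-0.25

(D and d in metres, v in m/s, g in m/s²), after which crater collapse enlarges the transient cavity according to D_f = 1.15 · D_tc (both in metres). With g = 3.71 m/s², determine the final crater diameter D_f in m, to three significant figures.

D_f ≈ 202 m

v = 19300 m/s.
d^0.8 = 7.38^0.8 = 4.948
v^0.38 = 19300^0.38 = 42.51
g^-0.25 = 3.71^-0.25 = 0.7205
D_tc = 1.16 × 4.948 × 42.51 × 0.7205 = 175.8 m
D_f = 1.15 × 175.8 = 202.2 m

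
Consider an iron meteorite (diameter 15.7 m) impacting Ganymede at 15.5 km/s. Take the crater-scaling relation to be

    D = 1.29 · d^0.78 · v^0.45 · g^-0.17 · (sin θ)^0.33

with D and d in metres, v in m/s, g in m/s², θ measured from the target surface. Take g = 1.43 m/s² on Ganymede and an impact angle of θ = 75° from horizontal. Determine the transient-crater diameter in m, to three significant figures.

D ≈ 790 m

In SI units: v = 15500 m/s.
d^0.78 = 15.7^0.78 = 8.566
v^0.45 = 15500^0.45 = 76.85
g^-0.17 = 1.43^-0.17 = 0.9410
(sin 75°)^0.33 = 0.9659^0.33 = 0.9886
D = 1.29 × 8.566 × 76.85 × 0.9410 × 0.9886 = 790.0 m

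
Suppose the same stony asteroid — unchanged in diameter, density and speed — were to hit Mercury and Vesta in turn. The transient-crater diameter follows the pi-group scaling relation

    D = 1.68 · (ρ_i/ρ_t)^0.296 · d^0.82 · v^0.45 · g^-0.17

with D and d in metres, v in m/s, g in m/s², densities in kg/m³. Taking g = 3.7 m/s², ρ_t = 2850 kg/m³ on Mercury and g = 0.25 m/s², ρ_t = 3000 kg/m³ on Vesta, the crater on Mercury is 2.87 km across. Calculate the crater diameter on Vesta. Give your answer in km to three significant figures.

D ≈ 4.47 km

The impactor-only factors (d, v, ρ_i) cancel in the ratio, leaving D_Vesta/D_Mercury = (g_Vesta/g_Mercury)^-0.17 · (ρ_t,Mercury/ρ_t,Vesta)^0.296.
(0.25/3.7)^-0.17 = 0.06757^-0.17 = 1.581
(2850/3000)^0.296 = 0.9500^0.296 = 0.9849
Ratio = 1.581 × 0.9849 = 1.557
D_Vesta = 1.557 × 2.87 km = 4.47 km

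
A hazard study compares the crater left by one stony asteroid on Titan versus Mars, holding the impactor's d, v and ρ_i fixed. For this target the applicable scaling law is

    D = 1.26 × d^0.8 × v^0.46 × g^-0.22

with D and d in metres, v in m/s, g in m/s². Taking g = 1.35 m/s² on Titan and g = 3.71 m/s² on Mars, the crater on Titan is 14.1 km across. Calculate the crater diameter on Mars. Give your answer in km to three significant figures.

All impactor-dependent factors cancel in the ratio, leaving D_Mars/D_Titan = (g_Mars/g_Titan)^-0.22.
(3.71/1.35)^-0.22 = 2.748^-0.22 = 0.8006
D_Mars = 0.8006 × 14.1 km = 11.3 km

D ≈ 11.3 km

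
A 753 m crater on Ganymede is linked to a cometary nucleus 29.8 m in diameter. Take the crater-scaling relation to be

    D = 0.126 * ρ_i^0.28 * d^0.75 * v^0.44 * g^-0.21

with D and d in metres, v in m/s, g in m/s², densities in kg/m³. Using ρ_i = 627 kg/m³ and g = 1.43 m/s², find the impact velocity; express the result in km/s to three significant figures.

Rearranging for v: v = [D / (0.126 · 627^0.28 · 29.8^0.75 · 1.43^-0.21)]^(1/0.44).
627^0.28 = 6.071
29.8^0.75 = 12.75
1.43^-0.21 = 0.9276
Denominator = 0.126 × 6.071 × 12.75 × 0.9276 = 9.047
D / 9.047 = 753 / 9.047 = 83.23
v = 83.23^(1/0.44) = 83.23^2.2727 = 23132 m/s

v ≈ 23.1 km/s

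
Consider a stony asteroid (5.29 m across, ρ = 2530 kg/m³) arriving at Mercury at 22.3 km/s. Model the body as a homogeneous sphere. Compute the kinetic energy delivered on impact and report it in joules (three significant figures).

E ≈ 4.88 × 10^13 J

v = 22300 m/s.
Mass m = (π/6) ρ d³ = (π/6) × 2530 × (5.29)³ = 1.961 × 10^5 kg
E = ½ m v² = 0.5 × 1.961 × 10^5 × (22300)² = 4.876 × 10^13 J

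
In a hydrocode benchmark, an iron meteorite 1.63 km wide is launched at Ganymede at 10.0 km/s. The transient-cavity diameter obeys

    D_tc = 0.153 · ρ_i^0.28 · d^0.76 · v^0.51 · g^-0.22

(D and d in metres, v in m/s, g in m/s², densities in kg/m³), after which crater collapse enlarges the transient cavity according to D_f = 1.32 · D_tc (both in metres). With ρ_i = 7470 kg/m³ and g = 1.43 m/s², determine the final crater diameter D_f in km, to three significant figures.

In SI: d = 1630 m, v = 10000 m/s.
ρ_i^0.28 = 7470^0.28 = 12.15
d^0.76 = 1630^0.76 = 276.2
v^0.51 = 10000^0.51 = 109.6
g^-0.22 = 1.43^-0.22 = 0.9243
D_tc = 0.153 × 12.15 × 276.2 × 109.6 × 0.9243 = 52010 m
D_f = 1.32 × 52010 = 68653 m
     = 68.65 km

D_f ≈ 68.7 km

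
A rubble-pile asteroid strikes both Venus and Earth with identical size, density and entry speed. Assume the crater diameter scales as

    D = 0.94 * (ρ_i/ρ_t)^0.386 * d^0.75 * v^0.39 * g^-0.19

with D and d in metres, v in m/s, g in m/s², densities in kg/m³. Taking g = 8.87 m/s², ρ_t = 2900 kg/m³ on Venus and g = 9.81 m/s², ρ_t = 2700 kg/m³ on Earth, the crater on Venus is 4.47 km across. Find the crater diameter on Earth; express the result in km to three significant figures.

The impactor-only factors (d, v, ρ_i) cancel in the ratio, leaving D_Earth/D_Venus = (g_Earth/g_Venus)^-0.19 · (ρ_t,Venus/ρ_t,Earth)^0.386.
(9.81/8.87)^-0.19 = 1.106^-0.19 = 0.9810
(2900/2700)^0.386 = 1.074^0.386 = 1.028
Ratio = 0.9810 × 1.028 = 1.008
D_Earth = 1.008 × 4.47 km = 4.51 km

D ≈ 4.51 km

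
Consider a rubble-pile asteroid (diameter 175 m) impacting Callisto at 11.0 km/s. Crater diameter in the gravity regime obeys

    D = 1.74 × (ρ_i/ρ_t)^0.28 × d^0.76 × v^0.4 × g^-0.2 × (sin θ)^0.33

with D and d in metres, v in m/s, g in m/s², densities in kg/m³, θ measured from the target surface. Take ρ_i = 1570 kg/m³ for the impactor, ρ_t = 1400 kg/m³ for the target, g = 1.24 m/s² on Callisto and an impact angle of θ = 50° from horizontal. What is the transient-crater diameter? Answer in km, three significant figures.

D ≈ 3.30 km

In SI units: v = 11000 m/s.
(ρ_i/ρ_t)^0.28 = (1570/1400)^0.28 = 1.033
d^0.76 = 175^0.76 = 50.67
v^0.4 = 11000^0.4 = 41.36
g^-0.2 = 1.24^-0.2 = 0.9579
(sin 50°)^0.33 = 0.7660^0.33 = 0.9158
D = 1.74 × 1.033 × 50.67 × 41.36 × 0.9579 × 0.9158 = 3304 m
   = 3.304 km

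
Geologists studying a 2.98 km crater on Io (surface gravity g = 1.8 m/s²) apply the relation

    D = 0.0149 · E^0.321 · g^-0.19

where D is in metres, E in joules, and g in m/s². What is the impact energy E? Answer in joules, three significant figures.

E ≈ 4.63 × 10^16 J

Rearranging: E = [D / (0.0149 · g^-0.19)]^(1/0.321).
D = 2980 m.
g^-0.19 = 1.8^-0.19 = 0.8943
D / (0.0149 × 0.8943) = 2980 / (0.01333) = 2.236 × 10^5
E = (2.236 × 10^5)^3.1153 = 4.626 × 10^16 J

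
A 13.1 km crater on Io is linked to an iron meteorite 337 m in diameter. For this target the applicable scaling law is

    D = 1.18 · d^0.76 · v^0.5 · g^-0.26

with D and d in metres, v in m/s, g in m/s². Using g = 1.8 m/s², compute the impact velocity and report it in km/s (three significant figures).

v ≈ 24.1 km/s

Rearranging for v: v = [D / (1.18 · 337^0.76 · 1.8^-0.26)]^(1/0.5).
D = 13100 m.
337^0.76 = 83.37
1.8^-0.26 = 0.8583
Denominator = 1.18 × 83.37 × 0.8583 = 84.44
D / 84.44 = 13100 / 84.44 = 155.1
v = 155.1^(1/0.5) = 155.1^2 = 24056 m/s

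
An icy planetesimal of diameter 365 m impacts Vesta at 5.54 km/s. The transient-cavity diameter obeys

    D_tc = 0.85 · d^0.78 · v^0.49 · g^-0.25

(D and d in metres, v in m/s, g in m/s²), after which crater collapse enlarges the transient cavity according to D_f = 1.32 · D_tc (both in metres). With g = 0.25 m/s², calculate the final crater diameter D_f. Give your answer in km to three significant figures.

D_f ≈ 10.8 km

v = 5540 m/s.
d^0.78 = 365^0.78 = 99.68
v^0.49 = 5540^0.49 = 68.28
g^-0.25 = 0.25^-0.25 = 1.414
D_tc = 0.85 × 99.68 × 68.28 × 1.414 = 8180 m
D_f = 1.32 × 8180 = 10798 m
     = 10.80 km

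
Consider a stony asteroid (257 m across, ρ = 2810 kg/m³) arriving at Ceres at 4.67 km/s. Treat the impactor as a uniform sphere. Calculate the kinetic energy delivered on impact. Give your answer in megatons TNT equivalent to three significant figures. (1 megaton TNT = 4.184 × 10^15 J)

v = 4670 m/s.
Mass m = (π/6) ρ d³ = (π/6) × 2810 × (257)³ = 2.497 × 10^10 kg
E = ½ m v² = 0.5 × 2.497 × 10^10 × (4670)² = 2.723 × 10^17 J
   = 2.723 × 10^17 / 4.184×10^15 = 65.08 Mt

E ≈ 65.1 Mt TNT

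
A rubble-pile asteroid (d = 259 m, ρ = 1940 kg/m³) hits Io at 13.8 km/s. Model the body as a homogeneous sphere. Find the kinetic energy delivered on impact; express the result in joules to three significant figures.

v = 13800 m/s.
Mass m = (π/6) ρ d³ = (π/6) × 1940 × (259)³ = 1.765 × 10^10 kg
E = ½ m v² = 0.5 × 1.765 × 10^10 × (13800)² = 1.681 × 10^18 J

E ≈ 1.68 × 10^18 J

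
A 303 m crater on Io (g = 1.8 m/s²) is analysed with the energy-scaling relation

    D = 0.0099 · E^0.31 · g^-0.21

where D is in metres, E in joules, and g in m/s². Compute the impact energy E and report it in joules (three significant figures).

E ≈ 4.40 × 10^14 J

Rearranging: E = [D / (0.0099 · g^-0.21)]^(1/0.31).
g^-0.21 = 1.8^-0.21 = 0.8839
D / (0.0099 × 0.8839) = 303 / (8.751 × 10^-3) = 3.462 × 10^4
E = (3.462 × 10^4)^3.2258 = 4.395 × 10^14 J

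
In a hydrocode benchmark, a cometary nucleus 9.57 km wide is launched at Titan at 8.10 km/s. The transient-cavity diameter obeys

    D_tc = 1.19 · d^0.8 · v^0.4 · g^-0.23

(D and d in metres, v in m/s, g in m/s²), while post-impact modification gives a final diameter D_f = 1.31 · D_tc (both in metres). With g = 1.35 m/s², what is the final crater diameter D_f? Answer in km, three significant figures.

In SI: d = 9570 m, v = 8100 m/s.
d^0.8 = 9570^0.8 = 1530
v^0.4 = 8100^0.4 = 36.59
g^-0.23 = 1.35^-0.23 = 0.9333
D_tc = 1.19 × 1530 × 36.59 × 0.9333 = 62180 m
D_f = 1.31 × 62180 = 81456 m
     = 81.46 km

D_f ≈ 81.5 km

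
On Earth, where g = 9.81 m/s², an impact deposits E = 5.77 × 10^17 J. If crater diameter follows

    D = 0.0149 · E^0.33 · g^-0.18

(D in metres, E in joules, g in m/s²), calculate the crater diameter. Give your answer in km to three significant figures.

D ≈ 7.18 km

E^0.33 = (5.77 × 10^17)^0.33 = 7.264 × 10^5
g^-0.18 = 9.81^-0.18 = 0.6630
D = 0.0149 × 7.264 × 10^5 × 0.6630 = 7176 m
   = 7.176 km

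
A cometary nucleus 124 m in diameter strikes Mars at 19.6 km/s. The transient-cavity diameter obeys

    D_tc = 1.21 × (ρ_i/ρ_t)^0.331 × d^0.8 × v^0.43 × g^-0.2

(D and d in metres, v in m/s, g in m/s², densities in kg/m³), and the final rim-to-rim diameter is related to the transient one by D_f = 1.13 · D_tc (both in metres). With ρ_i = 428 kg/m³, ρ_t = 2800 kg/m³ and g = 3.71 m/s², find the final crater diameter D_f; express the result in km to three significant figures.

v = 19600 m/s.
(ρ_i/ρ_t)^0.331 = (428/2800)^0.331 = 0.5370
d^0.8 = 124^0.8 = 47.29
v^0.43 = 19600^0.43 = 70.09
g^-0.2 = 3.71^-0.2 = 0.7694
D_tc = 1.21 × 0.5370 × 47.29 × 70.09 × 0.7694 = 1657 m
D_f = 1.13 × 1657 = 1872 m
     = 1.872 km

D_f ≈ 1.87 km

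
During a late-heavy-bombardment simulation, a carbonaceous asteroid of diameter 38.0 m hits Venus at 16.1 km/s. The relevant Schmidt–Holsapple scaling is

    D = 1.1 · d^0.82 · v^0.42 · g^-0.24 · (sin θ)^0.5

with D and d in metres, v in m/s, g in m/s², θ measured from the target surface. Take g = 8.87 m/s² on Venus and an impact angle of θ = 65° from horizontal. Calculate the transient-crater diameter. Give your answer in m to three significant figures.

D ≈ 716 m

In SI units: v = 16100 m/s.
d^0.82 = 38^0.82 = 19.74
v^0.42 = 16100^0.42 = 58.46
g^-0.24 = 8.87^-0.24 = 0.5922
(sin 65°)^0.5 = 0.9063^0.5 = 0.9520
D = 1.1 × 19.74 × 58.46 × 0.5922 × 0.9520 = 715.7 m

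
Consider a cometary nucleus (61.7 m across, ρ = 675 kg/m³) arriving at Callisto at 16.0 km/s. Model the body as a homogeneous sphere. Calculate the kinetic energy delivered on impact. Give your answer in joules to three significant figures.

E ≈ 1.06 × 10^16 J

v = 16000 m/s.
Mass m = (π/6) ρ d³ = (π/6) × 675 × (61.7)³ = 8.302 × 10^7 kg
E = ½ m v² = 0.5 × 8.302 × 10^7 × (16000)² = 1.063 × 10^16 J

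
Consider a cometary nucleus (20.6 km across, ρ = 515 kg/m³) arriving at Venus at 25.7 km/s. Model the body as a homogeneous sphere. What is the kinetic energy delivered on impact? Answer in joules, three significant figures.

E ≈ 7.78 × 10^23 J

d = 20600 m; v = 25700 m/s.
Mass m = (π/6) ρ d³ = (π/6) × 515 × (20600)³ = 2.357 × 10^15 kg
E = ½ m v² = 0.5 × 2.357 × 10^15 × (25700)² = 7.784 × 10^23 J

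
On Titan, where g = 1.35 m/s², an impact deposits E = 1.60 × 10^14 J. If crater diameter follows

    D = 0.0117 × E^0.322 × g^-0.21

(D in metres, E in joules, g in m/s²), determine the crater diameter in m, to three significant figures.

D ≈ 412 m

E^0.322 = (1.60 × 10^14)^0.322 = 3.747 × 10^4
g^-0.21 = 1.35^-0.21 = 0.9389
D = 0.0117 × 3.747 × 10^4 × 0.9389 = 411.6 m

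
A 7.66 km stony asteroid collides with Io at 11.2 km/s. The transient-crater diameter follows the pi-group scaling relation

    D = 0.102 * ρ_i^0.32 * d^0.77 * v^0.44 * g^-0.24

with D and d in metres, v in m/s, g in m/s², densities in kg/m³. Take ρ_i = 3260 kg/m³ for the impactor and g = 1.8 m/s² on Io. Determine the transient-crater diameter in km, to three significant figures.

In SI units: d = 7660 m, v = 11200 m/s.
ρ_i^0.32 = 3260^0.32 = 13.31
d^0.77 = 7660^0.77 = 979.2
v^0.44 = 11200^0.44 = 60.49
g^-0.24 = 1.8^-0.24 = 0.8684
D = 0.102 × 13.31 × 979.2 × 60.49 × 0.8684 = 69832 m
   = 69.83 km

D ≈ 69.8 km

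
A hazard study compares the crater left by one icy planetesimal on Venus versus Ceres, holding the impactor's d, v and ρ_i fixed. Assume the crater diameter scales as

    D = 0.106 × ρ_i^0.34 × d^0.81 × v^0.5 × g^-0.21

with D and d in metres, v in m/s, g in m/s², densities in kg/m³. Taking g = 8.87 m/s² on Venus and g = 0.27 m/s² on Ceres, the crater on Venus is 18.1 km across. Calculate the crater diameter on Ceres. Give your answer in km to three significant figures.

D ≈ 37.7 km

All impactor-dependent factors cancel in the ratio, leaving D_Ceres/D_Venus = (g_Ceres/g_Venus)^-0.21.
(0.27/8.87)^-0.21 = 0.03044^-0.21 = 2.082
D_Ceres = 2.082 × 18.1 km = 37.7 km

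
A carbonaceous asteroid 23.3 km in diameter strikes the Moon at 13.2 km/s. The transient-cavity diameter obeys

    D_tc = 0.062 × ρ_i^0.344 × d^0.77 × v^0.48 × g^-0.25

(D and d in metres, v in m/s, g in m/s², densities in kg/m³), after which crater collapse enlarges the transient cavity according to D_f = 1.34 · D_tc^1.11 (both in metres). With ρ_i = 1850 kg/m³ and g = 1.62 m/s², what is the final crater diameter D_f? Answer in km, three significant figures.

In SI: d = 23300 m, v = 13200 m/s.
ρ_i^0.344 = 1850^0.344 = 13.30
d^0.77 = 23300^0.77 = 2306
v^0.48 = 13200^0.48 = 95.03
g^-0.25 = 1.62^-0.25 = 0.8864
D_tc = 0.062 × 13.30 × 2306 × 95.03 × 0.8864 = 1.602 × 10^5 m
D_f = 1.34 × (1.602 × 10^5)^1.11 = 8.022 × 10^5 m
     = 802.2 km

D_f ≈ 802 km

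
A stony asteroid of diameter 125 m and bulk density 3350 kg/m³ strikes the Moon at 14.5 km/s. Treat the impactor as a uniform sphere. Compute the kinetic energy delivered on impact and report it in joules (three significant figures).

v = 14500 m/s.
Mass m = (π/6) ρ d³ = (π/6) × 3350 × (125)³ = 3.426 × 10^9 kg
E = ½ m v² = 0.5 × 3.426 × 10^9 × (14500)² = 3.602 × 10^17 J

E ≈ 3.60 × 10^17 J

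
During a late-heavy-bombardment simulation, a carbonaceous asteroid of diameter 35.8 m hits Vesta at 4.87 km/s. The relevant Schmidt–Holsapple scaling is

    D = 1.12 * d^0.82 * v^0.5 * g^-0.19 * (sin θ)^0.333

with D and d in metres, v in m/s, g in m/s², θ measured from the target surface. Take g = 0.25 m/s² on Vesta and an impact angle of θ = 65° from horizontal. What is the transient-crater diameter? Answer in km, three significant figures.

In SI units: v = 4870 m/s.
d^0.82 = 35.8^0.82 = 18.80
v^0.5 = 4870^0.5 = 69.79
g^-0.19 = 0.25^-0.19 = 1.301
(sin 65°)^0.333 = 0.9063^0.333 = 0.9678
D = 1.12 × 18.80 × 69.79 × 1.301 × 0.9678 = 1850 m
   = 1.850 km

D ≈ 1.85 km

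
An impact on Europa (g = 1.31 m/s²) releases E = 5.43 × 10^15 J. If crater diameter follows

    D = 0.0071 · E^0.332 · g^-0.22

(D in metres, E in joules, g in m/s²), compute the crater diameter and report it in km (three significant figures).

D ≈ 1.12 km

E^0.332 = (5.43 × 10^15)^0.332 = 1.675 × 10^5
g^-0.22 = 1.31^-0.22 = 0.9423
D = 0.0071 × 1.675 × 10^5 × 0.9423 = 1121 m
   = 1.121 km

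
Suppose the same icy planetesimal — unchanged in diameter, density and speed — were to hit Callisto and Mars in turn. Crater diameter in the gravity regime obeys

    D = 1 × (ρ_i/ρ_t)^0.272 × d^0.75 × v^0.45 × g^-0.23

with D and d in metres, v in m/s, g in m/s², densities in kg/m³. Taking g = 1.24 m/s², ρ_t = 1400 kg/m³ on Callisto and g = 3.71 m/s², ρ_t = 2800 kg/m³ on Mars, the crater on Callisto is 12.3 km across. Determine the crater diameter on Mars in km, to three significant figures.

The impactor-only factors (d, v, ρ_i) cancel in the ratio, leaving D_Mars/D_Callisto = (g_Mars/g_Callisto)^-0.23 · (ρ_t,Callisto/ρ_t,Mars)^0.272.
(3.71/1.24)^-0.23 = 2.992^-0.23 = 0.7772
(1400/2800)^0.272 = 0.5000^0.272 = 0.8282
Ratio = 0.7772 × 0.8282 = 0.6437
D_Mars = 0.6437 × 12.3 km = 7.92 km

D ≈ 7.92 km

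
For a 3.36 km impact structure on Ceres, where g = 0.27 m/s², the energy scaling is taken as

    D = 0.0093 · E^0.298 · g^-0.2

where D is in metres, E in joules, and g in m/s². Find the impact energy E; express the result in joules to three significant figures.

Rearranging: E = [D / (0.0093 · g^-0.2)]^(1/0.298).
D = 3360 m.
g^-0.2 = 0.27^-0.2 = 1.299
D / (0.0093 × 1.299) = 3360 / (0.01208) = 2.781 × 10^5
E = (2.781 × 10^5)^3.3557 = 1.858 × 10^18 J

E ≈ 1.86 × 10^18 J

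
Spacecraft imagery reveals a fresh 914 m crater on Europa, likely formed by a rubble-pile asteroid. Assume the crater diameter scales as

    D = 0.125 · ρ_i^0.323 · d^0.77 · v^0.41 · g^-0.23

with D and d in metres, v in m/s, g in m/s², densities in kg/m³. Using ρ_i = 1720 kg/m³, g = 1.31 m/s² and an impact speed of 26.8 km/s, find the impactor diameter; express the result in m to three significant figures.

d ≈ 21.8 m

Rearranging for d: d = [D / (0.125 · 1720^0.323 · 26800^0.41 · 1.31^-0.23)]^(1/0.77).
1720^0.323 = 11.09
26800^0.41 = 65.39
1.31^-0.23 = 0.9398
Denominator = 0.125 × 11.09 × 65.39 × 0.9398 = 85.19
D / 85.19 = 914 / 85.19 = 10.73
d = 10.73^(1/0.77) = 10.73^1.2987 = 21.80 m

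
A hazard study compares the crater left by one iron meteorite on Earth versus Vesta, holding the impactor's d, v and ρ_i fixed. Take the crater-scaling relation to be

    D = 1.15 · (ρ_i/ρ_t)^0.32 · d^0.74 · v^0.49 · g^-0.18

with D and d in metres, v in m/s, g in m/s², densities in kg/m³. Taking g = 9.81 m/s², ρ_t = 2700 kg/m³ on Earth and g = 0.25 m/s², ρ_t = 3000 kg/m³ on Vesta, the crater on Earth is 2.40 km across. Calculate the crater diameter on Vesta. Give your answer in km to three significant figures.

D ≈ 4.49 km

The impactor-only factors (d, v, ρ_i) cancel in the ratio, leaving D_Vesta/D_Earth = (g_Vesta/g_Earth)^-0.18 · (ρ_t,Earth/ρ_t,Vesta)^0.32.
(0.25/9.81)^-0.18 = 0.02548^-0.18 = 1.936
(2700/3000)^0.32 = 0.9000^0.32 = 0.9668
Ratio = 1.936 × 0.9668 = 1.872
D_Vesta = 1.872 × 2.40 km = 4.49 km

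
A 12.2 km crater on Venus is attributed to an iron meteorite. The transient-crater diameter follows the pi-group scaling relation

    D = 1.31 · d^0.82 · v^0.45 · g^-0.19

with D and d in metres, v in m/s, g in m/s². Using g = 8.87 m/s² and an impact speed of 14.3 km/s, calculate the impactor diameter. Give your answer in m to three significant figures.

Rearranging for d: d = [D / (1.31 · 14300^0.45 · 8.87^-0.19)]^(1/0.82).
D = 12200 m.
14300^0.45 = 74.11
8.87^-0.19 = 0.6605
Denominator = 1.31 × 74.11 × 0.6605 = 64.12
D / 64.12 = 12200 / 64.12 = 190.3
d = 190.3^(1/0.82) = 190.3^1.2195 = 602.2 m

d ≈ 602 m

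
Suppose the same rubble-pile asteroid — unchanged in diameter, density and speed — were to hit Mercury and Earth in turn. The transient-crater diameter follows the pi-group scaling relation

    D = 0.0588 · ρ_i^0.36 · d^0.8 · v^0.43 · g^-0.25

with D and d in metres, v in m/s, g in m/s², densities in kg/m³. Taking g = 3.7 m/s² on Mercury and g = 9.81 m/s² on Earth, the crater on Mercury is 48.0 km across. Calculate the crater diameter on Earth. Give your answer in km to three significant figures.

D ≈ 37.6 km

All impactor-dependent factors cancel in the ratio, leaving D_Earth/D_Mercury = (g_Earth/g_Mercury)^-0.25.
(9.81/3.7)^-0.25 = 2.651^-0.25 = 0.7837
D_Earth = 0.7837 × 48.0 km = 37.6 km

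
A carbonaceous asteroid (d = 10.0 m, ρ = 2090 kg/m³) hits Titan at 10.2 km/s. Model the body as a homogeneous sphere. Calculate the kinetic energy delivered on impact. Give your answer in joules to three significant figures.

E ≈ 5.69 × 10^13 J

v = 10200 m/s.
Mass m = (π/6) ρ d³ = (π/6) × 2090 × (10)³ = 1.094 × 10^6 kg
E = ½ m v² = 0.5 × 1.094 × 10^6 × (10200)² = 5.691 × 10^13 J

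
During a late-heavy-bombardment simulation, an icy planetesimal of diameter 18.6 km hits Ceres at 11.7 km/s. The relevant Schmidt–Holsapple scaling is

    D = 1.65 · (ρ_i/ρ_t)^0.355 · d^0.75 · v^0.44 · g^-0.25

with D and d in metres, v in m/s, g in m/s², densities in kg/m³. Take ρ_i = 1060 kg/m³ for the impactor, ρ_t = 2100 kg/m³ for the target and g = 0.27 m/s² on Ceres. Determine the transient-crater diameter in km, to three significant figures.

D ≈ 176 km

In SI units: d = 18600 m, v = 11700 m/s.
(ρ_i/ρ_t)^0.355 = (1060/2100)^0.355 = 0.7845
d^0.75 = 18600^0.75 = 1593
v^0.44 = 11700^0.44 = 61.66
g^-0.25 = 0.27^-0.25 = 1.387
D = 1.65 × 0.7845 × 1593 × 61.66 × 1.387 = 1.763 × 10^5 m
   = 176.3 km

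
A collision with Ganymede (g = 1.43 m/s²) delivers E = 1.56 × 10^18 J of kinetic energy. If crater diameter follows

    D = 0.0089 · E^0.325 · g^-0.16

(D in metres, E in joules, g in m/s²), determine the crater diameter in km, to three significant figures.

E^0.325 = (1.56 × 10^18)^0.325 = 8.180 × 10^5
g^-0.16 = 1.43^-0.16 = 0.9444
D = 0.0089 × 8.180 × 10^5 × 0.9444 = 6875 m
   = 6.875 km

D ≈ 6.88 km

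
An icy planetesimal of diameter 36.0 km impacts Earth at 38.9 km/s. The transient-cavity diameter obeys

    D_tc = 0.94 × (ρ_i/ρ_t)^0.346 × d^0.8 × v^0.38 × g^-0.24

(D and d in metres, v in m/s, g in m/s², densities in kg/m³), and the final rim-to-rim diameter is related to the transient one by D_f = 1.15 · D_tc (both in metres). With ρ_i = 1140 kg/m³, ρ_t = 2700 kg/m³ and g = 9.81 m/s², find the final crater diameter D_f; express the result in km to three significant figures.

D_f ≈ 114 km

In SI: d = 36000 m, v = 38900 m/s.
(ρ_i/ρ_t)^0.346 = (1140/2700)^0.346 = 0.7421
d^0.8 = 36000^0.8 = 4416
v^0.38 = 38900^0.38 = 55.49
g^-0.24 = 9.81^-0.24 = 0.5781
D_tc = 0.94 × 0.7421 × 4416 × 55.49 × 0.5781 = 98820 m
D_f = 1.15 × 98820 = 1.136 × 10^5 m
     = 113.6 km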